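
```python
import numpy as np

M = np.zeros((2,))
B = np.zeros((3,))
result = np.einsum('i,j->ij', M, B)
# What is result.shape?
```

(2, 3)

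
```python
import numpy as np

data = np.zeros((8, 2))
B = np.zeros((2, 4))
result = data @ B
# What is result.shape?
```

(8, 4)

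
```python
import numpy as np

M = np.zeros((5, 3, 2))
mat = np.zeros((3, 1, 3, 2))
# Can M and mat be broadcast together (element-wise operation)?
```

Yes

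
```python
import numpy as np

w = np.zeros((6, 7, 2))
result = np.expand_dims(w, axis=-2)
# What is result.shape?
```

(6, 7, 1, 2)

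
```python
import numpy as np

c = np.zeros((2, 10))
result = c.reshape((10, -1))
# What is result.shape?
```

(10, 2)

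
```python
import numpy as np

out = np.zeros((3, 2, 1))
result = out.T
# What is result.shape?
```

(1, 2, 3)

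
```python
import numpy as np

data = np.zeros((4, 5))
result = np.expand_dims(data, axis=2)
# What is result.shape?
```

(4, 5, 1)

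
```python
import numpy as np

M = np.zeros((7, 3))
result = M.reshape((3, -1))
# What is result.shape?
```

(3, 7)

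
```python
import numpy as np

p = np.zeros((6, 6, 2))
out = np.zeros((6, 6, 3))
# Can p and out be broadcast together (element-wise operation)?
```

No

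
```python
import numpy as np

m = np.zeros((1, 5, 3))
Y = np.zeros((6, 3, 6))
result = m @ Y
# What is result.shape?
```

(6, 5, 6)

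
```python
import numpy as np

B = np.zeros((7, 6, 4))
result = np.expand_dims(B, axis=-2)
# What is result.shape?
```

(7, 6, 1, 4)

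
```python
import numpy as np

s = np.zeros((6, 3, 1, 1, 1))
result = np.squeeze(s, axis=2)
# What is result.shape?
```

(6, 3, 1, 1)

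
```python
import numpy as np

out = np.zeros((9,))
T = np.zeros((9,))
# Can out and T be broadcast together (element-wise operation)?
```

Yes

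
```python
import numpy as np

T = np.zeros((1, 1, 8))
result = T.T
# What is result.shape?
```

(8, 1, 1)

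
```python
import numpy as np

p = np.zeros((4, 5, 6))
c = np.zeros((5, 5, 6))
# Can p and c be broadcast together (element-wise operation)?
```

No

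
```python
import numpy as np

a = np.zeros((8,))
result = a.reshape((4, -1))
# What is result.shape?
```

(4, 2)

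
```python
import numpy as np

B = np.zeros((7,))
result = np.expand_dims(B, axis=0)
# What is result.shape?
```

(1, 7)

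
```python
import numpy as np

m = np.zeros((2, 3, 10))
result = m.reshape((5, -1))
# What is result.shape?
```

(5, 12)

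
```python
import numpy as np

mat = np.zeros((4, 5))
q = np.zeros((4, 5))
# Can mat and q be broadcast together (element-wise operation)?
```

Yes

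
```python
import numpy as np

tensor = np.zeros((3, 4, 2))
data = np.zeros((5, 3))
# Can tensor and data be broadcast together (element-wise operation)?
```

No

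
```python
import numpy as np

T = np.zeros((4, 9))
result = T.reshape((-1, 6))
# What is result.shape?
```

(6, 6)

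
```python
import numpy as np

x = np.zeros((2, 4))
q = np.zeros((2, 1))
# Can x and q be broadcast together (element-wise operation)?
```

Yes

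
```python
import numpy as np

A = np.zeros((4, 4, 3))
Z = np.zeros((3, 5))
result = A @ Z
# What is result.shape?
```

(4, 4, 5)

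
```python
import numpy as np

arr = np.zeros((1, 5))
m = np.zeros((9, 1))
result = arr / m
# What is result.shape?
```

(9, 5)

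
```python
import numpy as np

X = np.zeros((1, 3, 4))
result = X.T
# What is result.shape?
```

(4, 3, 1)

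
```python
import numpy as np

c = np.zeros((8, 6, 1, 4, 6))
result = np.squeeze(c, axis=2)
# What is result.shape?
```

(8, 6, 4, 6)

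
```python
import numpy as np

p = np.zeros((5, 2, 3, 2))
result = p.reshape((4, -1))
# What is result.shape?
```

(4, 15)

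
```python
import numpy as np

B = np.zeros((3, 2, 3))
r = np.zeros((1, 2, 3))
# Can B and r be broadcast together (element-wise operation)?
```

Yes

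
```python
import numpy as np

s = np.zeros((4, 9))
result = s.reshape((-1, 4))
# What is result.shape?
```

(9, 4)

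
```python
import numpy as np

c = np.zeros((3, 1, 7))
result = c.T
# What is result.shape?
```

(7, 1, 3)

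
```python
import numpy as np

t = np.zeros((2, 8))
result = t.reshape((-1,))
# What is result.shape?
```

(16,)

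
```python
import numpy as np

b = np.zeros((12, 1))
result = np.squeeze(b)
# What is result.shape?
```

(12,)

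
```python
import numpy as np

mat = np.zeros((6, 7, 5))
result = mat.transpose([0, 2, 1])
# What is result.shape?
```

(6, 5, 7)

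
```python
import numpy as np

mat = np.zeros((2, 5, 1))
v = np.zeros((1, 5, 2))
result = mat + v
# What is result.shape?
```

(2, 5, 2)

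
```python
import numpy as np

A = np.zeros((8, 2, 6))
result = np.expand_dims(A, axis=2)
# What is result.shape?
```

(8, 2, 1, 6)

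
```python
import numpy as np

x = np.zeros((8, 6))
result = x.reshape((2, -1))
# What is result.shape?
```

(2, 24)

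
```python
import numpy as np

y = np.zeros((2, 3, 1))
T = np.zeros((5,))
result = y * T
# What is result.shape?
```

(2, 3, 5)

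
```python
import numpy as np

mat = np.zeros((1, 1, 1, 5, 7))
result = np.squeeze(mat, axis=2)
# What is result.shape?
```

(1, 1, 5, 7)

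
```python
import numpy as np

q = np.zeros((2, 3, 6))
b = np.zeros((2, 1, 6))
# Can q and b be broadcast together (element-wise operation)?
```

Yes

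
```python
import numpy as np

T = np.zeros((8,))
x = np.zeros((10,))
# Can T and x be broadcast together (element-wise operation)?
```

No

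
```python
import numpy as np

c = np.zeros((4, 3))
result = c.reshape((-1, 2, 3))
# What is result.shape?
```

(2, 2, 3)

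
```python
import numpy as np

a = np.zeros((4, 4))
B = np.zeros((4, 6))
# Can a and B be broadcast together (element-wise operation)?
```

No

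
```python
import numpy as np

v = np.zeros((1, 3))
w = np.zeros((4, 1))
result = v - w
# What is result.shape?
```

(4, 3)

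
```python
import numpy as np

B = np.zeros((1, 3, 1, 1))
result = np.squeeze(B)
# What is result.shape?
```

(3,)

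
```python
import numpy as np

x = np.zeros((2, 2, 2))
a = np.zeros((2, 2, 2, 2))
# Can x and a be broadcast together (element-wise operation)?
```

Yes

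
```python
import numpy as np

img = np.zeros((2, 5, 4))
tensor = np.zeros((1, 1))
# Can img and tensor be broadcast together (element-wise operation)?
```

Yes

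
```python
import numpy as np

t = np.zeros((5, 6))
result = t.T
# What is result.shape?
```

(6, 5)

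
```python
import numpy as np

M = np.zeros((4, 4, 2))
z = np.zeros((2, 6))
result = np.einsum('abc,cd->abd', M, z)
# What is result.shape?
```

(4, 4, 6)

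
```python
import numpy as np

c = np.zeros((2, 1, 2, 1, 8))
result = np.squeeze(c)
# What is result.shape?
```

(2, 2, 8)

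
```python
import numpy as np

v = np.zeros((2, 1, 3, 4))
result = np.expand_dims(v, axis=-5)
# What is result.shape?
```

(1, 2, 1, 3, 4)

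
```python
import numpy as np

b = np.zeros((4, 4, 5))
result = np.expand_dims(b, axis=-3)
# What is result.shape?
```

(4, 1, 4, 5)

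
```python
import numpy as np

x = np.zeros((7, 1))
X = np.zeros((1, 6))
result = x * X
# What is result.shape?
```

(7, 6)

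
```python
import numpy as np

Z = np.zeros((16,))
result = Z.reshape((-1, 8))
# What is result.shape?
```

(2, 8)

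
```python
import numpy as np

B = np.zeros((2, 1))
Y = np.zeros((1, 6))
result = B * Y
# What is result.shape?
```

(2, 6)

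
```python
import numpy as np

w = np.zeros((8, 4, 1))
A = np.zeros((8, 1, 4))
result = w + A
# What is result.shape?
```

(8, 4, 4)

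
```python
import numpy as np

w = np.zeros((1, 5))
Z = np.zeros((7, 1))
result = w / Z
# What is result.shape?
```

(7, 5)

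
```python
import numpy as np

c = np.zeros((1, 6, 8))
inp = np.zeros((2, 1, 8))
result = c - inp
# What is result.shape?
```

(2, 6, 8)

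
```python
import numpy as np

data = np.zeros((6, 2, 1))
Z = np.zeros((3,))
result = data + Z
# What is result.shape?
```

(6, 2, 3)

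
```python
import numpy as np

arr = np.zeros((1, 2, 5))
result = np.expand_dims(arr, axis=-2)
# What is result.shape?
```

(1, 2, 1, 5)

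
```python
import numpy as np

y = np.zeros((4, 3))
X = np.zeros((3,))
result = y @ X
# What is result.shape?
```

(4,)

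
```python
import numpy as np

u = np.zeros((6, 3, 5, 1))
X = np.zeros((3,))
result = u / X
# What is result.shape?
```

(6, 3, 5, 3)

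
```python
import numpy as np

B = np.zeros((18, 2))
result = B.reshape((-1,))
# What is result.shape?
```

(36,)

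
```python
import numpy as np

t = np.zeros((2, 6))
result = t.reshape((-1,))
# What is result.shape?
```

(12,)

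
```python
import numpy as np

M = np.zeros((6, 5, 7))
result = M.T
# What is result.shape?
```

(7, 5, 6)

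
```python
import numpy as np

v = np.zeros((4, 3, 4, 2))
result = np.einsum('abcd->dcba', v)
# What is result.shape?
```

(2, 4, 3, 4)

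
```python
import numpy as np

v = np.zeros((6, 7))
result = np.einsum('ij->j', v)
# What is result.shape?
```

(7,)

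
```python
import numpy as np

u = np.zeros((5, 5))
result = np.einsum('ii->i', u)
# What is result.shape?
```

(5,)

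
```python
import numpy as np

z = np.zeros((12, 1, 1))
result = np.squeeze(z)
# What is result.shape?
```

(12,)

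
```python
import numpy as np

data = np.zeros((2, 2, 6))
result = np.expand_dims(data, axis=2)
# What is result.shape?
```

(2, 2, 1, 6)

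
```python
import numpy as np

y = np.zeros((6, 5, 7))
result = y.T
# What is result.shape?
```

(7, 5, 6)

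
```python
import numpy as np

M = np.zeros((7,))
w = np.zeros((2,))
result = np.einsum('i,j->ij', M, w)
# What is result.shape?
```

(7, 2)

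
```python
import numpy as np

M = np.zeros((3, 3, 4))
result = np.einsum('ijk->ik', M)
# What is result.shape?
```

(3, 4)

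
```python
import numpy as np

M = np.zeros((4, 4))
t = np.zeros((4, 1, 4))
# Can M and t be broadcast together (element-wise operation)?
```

Yes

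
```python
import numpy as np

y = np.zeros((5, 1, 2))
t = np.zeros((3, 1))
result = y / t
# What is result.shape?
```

(5, 3, 2)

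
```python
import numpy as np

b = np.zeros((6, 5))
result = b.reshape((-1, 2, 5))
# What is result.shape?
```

(3, 2, 5)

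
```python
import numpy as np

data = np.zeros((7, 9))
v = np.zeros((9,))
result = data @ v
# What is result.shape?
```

(7,)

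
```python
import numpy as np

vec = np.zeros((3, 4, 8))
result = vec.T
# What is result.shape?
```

(8, 4, 3)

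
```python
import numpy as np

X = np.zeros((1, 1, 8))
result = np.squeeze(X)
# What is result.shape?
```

(8,)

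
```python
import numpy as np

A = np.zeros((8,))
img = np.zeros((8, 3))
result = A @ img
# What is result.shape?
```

(3,)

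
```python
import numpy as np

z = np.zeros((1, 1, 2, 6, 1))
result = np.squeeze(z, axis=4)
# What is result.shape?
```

(1, 1, 2, 6)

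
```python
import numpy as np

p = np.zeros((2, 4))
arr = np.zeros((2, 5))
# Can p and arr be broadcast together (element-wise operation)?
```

No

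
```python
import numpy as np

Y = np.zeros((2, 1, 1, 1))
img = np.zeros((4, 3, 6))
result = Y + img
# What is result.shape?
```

(2, 4, 3, 6)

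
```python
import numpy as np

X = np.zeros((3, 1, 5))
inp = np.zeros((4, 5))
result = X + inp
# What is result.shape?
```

(3, 4, 5)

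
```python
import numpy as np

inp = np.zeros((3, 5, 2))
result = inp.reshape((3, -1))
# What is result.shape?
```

(3, 10)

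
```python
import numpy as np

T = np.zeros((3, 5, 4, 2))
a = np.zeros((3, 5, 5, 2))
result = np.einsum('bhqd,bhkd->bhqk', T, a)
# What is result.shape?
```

(3, 5, 4, 5)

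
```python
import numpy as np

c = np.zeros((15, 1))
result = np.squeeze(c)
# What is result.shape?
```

(15,)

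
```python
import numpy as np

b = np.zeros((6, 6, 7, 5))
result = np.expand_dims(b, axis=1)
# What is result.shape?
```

(6, 1, 6, 7, 5)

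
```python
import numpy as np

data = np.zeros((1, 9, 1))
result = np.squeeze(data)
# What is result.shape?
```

(9,)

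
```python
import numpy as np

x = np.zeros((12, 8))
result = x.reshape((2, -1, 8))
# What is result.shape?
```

(2, 6, 8)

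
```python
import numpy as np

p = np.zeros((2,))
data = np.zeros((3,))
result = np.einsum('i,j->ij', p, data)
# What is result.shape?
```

(2, 3)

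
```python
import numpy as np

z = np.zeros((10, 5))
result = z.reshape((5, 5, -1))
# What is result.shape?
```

(5, 5, 2)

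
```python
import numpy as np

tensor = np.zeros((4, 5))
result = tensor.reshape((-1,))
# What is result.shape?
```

(20,)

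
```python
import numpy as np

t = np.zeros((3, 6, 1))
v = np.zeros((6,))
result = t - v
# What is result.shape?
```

(3, 6, 6)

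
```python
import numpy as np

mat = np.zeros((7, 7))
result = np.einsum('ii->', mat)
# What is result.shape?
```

()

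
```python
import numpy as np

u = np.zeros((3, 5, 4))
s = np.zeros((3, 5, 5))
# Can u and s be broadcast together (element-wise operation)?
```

No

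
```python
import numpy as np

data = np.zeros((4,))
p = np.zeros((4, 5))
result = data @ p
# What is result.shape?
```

(5,)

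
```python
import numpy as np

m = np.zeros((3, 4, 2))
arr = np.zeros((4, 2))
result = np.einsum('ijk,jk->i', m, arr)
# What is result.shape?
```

(3,)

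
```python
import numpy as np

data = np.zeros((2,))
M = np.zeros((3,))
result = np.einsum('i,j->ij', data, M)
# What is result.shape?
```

(2, 3)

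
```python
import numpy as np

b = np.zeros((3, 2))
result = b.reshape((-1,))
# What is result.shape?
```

(6,)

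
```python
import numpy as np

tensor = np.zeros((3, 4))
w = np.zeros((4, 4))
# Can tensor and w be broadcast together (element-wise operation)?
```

No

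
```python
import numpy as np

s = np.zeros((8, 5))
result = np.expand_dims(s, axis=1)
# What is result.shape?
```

(8, 1, 5)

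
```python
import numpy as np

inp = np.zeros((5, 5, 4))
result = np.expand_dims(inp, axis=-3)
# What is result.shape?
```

(5, 1, 5, 4)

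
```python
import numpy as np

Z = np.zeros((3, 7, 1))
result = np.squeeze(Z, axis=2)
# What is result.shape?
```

(3, 7)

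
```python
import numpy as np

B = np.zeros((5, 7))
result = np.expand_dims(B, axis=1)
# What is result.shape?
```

(5, 1, 7)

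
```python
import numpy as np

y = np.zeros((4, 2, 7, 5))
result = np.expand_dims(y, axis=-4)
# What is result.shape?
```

(4, 1, 2, 7, 5)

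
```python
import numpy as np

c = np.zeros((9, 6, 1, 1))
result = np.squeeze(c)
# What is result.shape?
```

(9, 6)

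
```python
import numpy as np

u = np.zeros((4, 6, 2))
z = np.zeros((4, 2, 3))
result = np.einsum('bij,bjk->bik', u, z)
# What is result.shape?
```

(4, 6, 3)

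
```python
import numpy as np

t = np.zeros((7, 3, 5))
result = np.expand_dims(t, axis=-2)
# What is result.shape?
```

(7, 3, 1, 5)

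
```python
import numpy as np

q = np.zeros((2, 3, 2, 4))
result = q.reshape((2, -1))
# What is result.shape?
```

(2, 24)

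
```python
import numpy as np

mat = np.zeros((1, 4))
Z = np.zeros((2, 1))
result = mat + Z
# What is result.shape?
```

(2, 4)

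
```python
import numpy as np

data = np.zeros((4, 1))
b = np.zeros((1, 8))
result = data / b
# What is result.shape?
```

(4, 8)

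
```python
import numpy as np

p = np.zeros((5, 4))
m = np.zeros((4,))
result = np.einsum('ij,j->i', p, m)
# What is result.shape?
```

(5,)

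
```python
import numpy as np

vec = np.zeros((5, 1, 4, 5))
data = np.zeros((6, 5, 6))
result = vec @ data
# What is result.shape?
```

(5, 6, 4, 6)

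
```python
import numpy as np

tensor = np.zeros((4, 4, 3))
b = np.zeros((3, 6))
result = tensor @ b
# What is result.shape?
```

(4, 4, 6)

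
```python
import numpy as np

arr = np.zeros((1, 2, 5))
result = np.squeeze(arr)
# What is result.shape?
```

(2, 5)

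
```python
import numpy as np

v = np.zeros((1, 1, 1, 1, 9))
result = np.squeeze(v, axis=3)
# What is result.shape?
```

(1, 1, 1, 9)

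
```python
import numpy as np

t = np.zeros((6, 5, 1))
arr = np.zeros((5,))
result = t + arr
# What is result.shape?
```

(6, 5, 5)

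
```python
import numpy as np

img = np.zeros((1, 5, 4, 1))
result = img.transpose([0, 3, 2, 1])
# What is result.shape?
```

(1, 1, 4, 5)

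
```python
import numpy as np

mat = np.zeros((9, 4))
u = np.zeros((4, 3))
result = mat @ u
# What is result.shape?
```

(9, 3)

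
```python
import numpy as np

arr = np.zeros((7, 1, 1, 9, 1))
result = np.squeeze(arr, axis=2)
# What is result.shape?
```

(7, 1, 9, 1)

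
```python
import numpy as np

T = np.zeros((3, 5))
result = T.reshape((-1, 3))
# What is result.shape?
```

(5, 3)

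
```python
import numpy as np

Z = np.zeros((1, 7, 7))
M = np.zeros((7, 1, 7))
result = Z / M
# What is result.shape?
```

(7, 7, 7)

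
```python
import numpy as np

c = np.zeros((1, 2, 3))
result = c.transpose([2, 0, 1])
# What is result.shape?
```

(3, 1, 2)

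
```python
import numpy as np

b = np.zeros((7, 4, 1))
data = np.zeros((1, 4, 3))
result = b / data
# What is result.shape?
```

(7, 4, 3)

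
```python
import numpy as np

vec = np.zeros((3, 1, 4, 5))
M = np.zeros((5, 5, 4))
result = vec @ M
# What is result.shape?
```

(3, 5, 4, 4)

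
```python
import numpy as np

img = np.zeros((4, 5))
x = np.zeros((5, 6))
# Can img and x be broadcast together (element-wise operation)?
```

No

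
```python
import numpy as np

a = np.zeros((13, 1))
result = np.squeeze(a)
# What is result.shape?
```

(13,)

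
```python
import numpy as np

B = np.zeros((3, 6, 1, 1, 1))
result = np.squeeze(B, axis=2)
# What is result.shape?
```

(3, 6, 1, 1)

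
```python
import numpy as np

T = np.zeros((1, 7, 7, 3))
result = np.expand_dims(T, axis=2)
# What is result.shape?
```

(1, 7, 1, 7, 3)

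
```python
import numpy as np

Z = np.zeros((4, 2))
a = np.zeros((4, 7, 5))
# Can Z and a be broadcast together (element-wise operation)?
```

No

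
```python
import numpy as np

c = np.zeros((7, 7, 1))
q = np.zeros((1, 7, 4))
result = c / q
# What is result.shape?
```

(7, 7, 4)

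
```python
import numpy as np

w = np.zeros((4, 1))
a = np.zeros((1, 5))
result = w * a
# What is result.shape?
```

(4, 5)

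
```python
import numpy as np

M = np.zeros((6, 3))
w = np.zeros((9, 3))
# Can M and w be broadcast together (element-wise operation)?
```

No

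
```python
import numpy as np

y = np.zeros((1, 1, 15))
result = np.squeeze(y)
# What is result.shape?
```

(15,)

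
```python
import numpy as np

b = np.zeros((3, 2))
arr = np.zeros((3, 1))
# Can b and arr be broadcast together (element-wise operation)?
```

Yes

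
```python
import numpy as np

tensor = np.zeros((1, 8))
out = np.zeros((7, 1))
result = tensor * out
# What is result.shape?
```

(7, 8)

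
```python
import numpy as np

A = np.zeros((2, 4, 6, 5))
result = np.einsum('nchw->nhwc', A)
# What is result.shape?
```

(2, 6, 5, 4)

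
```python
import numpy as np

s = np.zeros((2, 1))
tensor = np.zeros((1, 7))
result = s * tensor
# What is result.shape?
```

(2, 7)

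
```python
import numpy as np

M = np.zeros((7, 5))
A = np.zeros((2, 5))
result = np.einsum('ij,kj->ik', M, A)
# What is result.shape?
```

(7, 2)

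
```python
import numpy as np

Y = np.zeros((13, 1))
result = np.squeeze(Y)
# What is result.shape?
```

(13,)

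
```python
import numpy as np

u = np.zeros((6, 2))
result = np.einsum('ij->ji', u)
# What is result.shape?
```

(2, 6)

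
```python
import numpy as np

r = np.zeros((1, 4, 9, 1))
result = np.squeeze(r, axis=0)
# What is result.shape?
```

(4, 9, 1)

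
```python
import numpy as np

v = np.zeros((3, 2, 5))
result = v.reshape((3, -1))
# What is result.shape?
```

(3, 10)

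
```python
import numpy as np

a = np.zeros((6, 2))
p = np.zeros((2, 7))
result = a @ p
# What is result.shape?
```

(6, 7)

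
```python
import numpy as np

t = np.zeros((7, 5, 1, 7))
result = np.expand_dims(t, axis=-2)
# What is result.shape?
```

(7, 5, 1, 1, 7)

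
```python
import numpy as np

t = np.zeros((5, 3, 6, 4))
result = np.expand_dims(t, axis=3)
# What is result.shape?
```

(5, 3, 6, 1, 4)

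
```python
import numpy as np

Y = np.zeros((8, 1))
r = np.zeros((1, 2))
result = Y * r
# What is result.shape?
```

(8, 2)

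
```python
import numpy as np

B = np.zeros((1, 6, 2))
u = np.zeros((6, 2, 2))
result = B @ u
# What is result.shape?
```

(6, 6, 2)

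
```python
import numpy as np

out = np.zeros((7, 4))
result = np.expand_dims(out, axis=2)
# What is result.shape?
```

(7, 4, 1)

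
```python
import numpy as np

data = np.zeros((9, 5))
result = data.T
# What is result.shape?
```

(5, 9)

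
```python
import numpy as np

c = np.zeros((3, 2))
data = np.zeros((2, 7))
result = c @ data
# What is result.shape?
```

(3, 7)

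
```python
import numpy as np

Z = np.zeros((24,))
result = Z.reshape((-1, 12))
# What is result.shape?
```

(2, 12)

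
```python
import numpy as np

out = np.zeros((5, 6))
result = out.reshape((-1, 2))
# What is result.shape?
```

(15, 2)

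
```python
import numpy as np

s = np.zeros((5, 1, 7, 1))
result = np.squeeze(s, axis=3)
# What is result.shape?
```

(5, 1, 7)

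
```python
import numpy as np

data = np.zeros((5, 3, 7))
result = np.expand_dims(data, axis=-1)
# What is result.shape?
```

(5, 3, 7, 1)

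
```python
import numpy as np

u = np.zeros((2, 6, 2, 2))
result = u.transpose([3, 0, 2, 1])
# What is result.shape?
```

(2, 2, 2, 6)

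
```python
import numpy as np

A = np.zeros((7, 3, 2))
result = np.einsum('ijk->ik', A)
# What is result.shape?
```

(7, 2)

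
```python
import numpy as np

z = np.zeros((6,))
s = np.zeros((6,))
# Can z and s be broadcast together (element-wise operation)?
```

Yes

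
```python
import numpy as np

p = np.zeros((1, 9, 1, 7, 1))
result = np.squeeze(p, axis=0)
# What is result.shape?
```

(9, 1, 7, 1)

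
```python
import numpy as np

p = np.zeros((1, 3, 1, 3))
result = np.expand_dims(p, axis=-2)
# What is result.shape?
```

(1, 3, 1, 1, 3)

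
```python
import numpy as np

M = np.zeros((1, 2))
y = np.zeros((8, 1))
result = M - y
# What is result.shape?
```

(8, 2)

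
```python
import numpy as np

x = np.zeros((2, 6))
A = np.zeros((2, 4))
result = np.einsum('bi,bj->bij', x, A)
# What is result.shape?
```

(2, 6, 4)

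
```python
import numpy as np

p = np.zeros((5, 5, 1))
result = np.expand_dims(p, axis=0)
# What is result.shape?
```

(1, 5, 5, 1)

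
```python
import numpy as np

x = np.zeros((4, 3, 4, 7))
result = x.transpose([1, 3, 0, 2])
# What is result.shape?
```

(3, 7, 4, 4)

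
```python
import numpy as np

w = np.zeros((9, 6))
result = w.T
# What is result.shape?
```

(6, 9)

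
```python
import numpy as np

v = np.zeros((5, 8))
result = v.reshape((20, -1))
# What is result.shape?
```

(20, 2)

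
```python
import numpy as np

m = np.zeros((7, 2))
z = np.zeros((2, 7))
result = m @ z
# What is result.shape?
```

(7, 7)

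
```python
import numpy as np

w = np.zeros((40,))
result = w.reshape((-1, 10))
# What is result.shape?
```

(4, 10)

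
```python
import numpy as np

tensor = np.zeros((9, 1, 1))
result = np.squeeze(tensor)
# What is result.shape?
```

(9,)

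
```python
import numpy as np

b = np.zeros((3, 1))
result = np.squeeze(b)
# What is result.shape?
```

(3,)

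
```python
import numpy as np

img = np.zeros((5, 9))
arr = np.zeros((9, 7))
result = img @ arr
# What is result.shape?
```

(5, 7)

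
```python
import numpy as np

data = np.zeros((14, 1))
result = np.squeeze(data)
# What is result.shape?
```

(14,)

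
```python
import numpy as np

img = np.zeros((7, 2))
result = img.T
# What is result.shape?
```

(2, 7)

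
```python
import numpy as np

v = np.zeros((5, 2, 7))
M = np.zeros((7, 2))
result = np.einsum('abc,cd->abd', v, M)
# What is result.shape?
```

(5, 2, 2)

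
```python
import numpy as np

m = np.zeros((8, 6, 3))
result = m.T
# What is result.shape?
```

(3, 6, 8)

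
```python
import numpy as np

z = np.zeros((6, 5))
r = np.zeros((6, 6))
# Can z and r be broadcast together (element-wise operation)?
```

No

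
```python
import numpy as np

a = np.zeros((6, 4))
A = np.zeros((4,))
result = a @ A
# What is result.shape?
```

(6,)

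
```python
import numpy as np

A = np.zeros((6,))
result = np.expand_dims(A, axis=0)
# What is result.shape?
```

(1, 6)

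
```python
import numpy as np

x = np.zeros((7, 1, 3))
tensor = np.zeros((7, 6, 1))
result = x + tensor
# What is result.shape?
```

(7, 6, 3)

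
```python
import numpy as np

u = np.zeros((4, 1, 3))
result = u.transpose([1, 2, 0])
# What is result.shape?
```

(1, 3, 4)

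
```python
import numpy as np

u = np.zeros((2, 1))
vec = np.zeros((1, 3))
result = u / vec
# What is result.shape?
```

(2, 3)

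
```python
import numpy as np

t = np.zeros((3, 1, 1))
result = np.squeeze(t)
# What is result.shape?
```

(3,)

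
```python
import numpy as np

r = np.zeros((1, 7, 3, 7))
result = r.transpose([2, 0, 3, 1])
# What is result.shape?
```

(3, 1, 7, 7)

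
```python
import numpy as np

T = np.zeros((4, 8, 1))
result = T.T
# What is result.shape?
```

(1, 8, 4)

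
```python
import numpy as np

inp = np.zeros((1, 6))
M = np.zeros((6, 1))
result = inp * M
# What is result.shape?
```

(6, 6)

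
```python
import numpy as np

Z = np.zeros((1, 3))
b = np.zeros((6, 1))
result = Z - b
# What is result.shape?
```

(6, 3)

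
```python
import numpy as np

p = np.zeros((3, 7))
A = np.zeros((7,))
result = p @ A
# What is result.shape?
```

(3,)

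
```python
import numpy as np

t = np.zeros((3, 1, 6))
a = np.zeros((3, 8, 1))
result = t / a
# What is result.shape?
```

(3, 8, 6)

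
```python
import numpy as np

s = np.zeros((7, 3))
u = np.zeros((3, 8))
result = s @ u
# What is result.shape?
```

(7, 8)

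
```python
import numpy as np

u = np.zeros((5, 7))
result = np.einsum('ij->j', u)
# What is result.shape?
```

(7,)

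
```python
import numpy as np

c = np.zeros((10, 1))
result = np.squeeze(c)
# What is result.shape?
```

(10,)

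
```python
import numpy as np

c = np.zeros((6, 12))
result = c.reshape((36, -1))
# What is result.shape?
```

(36, 2)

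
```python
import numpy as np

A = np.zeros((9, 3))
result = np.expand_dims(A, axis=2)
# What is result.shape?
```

(9, 3, 1)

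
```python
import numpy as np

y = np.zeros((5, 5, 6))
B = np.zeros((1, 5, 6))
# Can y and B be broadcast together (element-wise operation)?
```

Yes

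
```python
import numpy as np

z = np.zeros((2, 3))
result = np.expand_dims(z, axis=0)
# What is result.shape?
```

(1, 2, 3)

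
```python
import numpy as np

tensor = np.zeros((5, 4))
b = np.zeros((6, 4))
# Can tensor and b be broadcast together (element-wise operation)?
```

No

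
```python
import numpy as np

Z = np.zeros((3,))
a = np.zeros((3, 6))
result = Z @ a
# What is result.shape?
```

(6,)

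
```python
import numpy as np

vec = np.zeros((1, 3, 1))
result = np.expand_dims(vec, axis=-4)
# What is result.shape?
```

(1, 1, 3, 1)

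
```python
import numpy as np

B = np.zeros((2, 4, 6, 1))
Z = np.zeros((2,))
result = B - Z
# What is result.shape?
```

(2, 4, 6, 2)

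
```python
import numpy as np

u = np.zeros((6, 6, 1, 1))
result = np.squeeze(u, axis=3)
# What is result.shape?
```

(6, 6, 1)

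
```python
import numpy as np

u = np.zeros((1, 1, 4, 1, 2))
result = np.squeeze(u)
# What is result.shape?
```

(4, 2)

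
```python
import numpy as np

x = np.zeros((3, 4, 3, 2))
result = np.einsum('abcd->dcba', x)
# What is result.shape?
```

(2, 3, 4, 3)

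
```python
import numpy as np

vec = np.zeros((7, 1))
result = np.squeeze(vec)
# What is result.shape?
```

(7,)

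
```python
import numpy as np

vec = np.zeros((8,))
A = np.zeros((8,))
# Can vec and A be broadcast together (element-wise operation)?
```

Yes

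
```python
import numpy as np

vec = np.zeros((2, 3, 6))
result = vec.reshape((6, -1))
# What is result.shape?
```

(6, 6)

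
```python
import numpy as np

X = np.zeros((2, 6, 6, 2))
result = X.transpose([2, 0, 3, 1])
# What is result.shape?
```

(6, 2, 2, 6)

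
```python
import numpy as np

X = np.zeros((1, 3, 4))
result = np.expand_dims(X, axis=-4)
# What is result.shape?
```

(1, 1, 3, 4)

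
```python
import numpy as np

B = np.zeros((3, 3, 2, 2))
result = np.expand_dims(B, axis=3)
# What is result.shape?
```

(3, 3, 2, 1, 2)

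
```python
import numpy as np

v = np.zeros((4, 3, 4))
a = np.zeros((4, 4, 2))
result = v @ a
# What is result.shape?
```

(4, 3, 2)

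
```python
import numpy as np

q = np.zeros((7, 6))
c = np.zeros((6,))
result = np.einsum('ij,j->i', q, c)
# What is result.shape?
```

(7,)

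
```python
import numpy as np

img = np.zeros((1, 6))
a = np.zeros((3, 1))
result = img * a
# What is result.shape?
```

(3, 6)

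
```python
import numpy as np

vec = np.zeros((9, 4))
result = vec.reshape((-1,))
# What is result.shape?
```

(36,)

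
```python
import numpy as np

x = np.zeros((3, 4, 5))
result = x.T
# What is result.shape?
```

(5, 4, 3)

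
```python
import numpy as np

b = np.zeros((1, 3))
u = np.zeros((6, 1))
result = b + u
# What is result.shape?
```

(6, 3)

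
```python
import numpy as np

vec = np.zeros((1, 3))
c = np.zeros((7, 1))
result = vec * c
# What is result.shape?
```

(7, 3)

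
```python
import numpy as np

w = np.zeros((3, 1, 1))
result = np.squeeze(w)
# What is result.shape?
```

(3,)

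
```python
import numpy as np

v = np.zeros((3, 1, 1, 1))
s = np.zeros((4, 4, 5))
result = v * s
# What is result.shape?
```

(3, 4, 4, 5)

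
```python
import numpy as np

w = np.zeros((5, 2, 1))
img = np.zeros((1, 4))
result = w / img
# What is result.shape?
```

(5, 2, 4)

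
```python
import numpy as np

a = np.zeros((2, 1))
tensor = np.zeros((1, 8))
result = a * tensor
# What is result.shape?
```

(2, 8)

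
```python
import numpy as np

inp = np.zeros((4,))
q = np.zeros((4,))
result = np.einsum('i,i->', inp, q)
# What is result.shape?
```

()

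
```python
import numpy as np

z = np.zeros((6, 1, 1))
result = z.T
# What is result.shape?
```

(1, 1, 6)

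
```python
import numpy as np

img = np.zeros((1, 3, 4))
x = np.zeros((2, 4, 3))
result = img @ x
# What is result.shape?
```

(2, 3, 3)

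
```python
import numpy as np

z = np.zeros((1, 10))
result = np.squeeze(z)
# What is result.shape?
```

(10,)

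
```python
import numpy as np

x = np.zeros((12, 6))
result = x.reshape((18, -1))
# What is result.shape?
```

(18, 4)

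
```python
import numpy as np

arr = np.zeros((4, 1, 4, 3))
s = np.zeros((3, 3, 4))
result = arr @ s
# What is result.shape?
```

(4, 3, 4, 4)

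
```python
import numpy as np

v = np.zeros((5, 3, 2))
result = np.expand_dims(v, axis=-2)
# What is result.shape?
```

(5, 3, 1, 2)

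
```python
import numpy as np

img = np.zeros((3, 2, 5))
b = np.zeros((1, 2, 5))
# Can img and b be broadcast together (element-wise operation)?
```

Yes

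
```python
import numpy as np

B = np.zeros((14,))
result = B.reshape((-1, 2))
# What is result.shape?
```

(7, 2)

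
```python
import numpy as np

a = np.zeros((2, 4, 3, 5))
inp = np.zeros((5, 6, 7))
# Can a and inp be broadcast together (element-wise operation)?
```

No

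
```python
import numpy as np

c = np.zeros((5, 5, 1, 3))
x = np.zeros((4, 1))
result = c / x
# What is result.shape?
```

(5, 5, 4, 3)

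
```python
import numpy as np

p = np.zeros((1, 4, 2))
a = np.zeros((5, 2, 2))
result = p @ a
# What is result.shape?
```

(5, 4, 2)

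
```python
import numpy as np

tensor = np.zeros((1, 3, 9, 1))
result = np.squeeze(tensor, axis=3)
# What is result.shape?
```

(1, 3, 9)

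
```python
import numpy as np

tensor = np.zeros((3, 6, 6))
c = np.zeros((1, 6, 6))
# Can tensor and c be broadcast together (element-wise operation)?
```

Yes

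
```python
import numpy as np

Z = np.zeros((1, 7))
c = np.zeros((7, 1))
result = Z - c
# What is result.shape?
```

(7, 7)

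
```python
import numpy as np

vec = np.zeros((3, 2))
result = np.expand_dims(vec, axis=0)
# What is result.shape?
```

(1, 3, 2)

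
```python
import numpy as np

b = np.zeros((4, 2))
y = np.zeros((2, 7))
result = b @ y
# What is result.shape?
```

(4, 7)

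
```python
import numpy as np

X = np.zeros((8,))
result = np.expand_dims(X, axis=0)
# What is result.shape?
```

(1, 8)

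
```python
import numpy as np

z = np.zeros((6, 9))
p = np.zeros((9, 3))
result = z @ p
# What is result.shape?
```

(6, 3)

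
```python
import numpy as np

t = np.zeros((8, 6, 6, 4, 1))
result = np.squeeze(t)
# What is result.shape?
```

(8, 6, 6, 4)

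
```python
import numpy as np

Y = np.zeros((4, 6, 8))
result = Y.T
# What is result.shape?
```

(8, 6, 4)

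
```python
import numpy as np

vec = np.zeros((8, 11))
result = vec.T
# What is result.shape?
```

(11, 8)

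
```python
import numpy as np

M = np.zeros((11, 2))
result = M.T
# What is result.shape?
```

(2, 11)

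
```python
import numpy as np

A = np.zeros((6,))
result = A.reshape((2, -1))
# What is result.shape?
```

(2, 3)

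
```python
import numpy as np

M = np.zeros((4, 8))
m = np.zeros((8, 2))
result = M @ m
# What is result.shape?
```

(4, 2)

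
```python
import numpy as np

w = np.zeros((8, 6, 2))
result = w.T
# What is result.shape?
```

(2, 6, 8)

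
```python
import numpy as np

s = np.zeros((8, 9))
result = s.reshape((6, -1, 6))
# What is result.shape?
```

(6, 2, 6)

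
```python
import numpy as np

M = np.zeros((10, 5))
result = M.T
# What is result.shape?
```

(5, 10)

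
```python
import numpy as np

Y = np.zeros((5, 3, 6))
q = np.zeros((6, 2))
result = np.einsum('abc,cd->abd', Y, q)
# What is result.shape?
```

(5, 3, 2)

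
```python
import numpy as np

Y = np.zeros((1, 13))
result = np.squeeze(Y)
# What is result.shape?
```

(13,)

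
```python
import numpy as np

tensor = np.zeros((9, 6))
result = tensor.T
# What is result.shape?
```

(6, 9)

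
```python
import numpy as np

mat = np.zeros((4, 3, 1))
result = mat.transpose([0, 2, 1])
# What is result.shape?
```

(4, 1, 3)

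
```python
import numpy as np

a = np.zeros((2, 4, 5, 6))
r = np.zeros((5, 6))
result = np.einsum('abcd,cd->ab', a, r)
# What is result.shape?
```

(2, 4)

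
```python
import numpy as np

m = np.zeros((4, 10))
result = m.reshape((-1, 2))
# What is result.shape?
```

(20, 2)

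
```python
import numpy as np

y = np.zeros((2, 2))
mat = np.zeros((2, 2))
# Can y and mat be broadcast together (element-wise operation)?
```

Yes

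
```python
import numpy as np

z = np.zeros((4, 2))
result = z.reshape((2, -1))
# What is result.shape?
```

(2, 4)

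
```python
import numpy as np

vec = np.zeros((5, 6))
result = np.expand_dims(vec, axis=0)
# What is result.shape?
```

(1, 5, 6)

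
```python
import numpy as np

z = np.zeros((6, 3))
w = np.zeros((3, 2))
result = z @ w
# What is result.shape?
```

(6, 2)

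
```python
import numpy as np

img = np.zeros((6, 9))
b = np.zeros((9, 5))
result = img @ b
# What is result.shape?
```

(6, 5)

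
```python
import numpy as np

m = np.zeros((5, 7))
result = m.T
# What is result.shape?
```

(7, 5)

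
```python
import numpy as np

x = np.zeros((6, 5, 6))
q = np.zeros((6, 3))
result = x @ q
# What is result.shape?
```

(6, 5, 3)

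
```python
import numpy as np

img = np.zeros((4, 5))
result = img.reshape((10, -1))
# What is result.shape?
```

(10, 2)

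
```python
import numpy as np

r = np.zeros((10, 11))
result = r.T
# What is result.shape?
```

(11, 10)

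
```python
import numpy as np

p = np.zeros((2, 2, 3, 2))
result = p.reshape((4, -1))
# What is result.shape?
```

(4, 6)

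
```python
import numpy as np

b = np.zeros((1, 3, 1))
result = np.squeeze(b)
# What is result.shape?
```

(3,)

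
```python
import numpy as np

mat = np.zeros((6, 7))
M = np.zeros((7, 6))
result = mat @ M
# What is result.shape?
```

(6, 6)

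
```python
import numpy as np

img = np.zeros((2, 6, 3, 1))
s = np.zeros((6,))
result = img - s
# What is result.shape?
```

(2, 6, 3, 6)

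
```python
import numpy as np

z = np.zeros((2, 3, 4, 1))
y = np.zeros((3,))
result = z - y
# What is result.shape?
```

(2, 3, 4, 3)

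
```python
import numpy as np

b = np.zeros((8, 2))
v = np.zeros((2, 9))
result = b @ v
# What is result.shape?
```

(8, 9)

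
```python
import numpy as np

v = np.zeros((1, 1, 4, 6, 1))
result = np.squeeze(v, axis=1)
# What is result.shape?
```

(1, 4, 6, 1)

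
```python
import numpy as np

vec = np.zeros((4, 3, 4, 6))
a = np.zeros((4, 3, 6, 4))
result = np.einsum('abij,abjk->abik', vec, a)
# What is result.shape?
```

(4, 3, 4, 4)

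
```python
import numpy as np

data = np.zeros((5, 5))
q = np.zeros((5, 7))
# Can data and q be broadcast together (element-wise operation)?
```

No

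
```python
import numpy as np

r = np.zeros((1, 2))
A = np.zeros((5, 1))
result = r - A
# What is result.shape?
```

(5, 2)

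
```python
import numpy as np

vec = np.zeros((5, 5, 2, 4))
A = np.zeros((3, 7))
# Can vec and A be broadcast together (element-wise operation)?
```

No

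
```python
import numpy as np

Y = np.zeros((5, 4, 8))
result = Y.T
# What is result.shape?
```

(8, 4, 5)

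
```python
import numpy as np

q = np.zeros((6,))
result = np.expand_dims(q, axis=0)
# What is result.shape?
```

(1, 6)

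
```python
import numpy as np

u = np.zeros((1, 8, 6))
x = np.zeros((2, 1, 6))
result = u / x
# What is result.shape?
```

(2, 8, 6)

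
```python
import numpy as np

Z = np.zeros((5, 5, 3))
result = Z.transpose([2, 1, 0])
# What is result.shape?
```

(3, 5, 5)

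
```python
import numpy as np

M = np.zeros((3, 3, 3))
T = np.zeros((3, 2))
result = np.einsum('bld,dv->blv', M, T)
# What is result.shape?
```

(3, 3, 2)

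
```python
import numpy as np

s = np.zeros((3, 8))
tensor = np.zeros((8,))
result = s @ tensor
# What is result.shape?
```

(3,)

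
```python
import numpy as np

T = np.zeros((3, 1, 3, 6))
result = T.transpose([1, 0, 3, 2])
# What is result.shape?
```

(1, 3, 6, 3)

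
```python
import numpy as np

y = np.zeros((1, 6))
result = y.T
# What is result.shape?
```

(6, 1)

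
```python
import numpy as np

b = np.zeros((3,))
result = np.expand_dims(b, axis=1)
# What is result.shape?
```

(3, 1)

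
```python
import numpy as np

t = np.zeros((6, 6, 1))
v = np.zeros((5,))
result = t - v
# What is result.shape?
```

(6, 6, 5)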